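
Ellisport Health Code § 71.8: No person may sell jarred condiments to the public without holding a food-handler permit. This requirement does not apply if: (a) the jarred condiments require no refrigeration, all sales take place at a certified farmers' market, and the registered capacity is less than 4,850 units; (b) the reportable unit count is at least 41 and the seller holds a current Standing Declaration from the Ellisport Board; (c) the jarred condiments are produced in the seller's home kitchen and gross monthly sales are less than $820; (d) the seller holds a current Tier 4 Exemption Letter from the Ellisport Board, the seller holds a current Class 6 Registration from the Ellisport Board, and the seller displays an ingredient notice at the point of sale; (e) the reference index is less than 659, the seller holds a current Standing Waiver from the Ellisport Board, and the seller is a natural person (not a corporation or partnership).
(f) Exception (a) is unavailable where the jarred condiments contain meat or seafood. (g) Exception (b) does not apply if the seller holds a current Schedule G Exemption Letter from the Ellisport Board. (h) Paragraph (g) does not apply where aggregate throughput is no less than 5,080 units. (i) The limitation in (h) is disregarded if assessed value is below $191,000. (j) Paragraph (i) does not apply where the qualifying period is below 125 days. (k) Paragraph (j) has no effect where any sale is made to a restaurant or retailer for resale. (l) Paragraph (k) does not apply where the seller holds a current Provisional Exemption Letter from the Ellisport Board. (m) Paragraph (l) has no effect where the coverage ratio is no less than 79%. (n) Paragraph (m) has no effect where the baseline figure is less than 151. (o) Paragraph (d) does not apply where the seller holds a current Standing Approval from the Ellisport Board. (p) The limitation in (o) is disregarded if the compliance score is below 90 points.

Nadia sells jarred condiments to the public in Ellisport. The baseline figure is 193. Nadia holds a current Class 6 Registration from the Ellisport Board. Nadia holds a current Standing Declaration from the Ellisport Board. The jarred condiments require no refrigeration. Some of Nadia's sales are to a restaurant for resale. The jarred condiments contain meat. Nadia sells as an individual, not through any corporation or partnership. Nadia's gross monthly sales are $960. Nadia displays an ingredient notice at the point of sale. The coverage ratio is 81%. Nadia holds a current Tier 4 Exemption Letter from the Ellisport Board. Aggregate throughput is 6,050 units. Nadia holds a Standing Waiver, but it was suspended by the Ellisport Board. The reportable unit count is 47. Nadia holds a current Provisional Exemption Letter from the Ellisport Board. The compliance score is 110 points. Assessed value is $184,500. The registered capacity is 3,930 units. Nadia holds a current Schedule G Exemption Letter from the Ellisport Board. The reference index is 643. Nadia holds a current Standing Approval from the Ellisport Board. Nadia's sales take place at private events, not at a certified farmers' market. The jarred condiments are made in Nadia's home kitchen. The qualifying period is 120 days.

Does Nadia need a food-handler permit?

Exception (a) does not apply: sales are at private events, not a certified farmers' market.
Exception (b)'s conditions are all satisfied: the reportable unit count is 47, meeting the 41 threshold; a current Standing Declaration is held. But: (g) operates against (b): a current Schedule G Exemption Letter is held. (h) would limit (g) — aggregate throughput is 6,050 units, meeting the 5,080 units threshold — but (i) sets (h) aside: (i) operates — assessed value is $184,500, below the $191,000 limit. (j) is engaged (the qualifying period is 120 days, below the 125 days limit), but is overridden by (k): (k) operates against (j): some sales are to a restaurant for resale. (l) would limit (k) — a current Provisional Exemption Letter is held — but (m) sets (l) aside: (m) is triggered — the coverage ratio is 81%, meeting the 79% threshold. (n) is not triggered (the baseline figure is 193, not less than 151), so (m) stands. (b) is therefore removed.
Exception (c) requires that gross monthly sales are less than $820; but gross monthly sales are $960, not less than $820, so (c) is unavailable.
Exception (d)'s conditions are all satisfied: a current Tier 4 Exemption Letter is held; a current Class 6 Registration is held; an ingredient notice is displayed. But applying paragraphs (o)–(p): (o) operates against (d): a current Standing Approval is held. (p) does not operate here (the compliance score is 110 points, not below 90 points), so (o) stands. (d) is therefore removed.
Exception (e) requires that the seller holds a current Standing Waiver from the Ellisport Board; but there is no Standing Waiver in force, so (e) is unavailable.
No exception displaces § 71.8.

Yes — Nadia must hold a food-handler permit.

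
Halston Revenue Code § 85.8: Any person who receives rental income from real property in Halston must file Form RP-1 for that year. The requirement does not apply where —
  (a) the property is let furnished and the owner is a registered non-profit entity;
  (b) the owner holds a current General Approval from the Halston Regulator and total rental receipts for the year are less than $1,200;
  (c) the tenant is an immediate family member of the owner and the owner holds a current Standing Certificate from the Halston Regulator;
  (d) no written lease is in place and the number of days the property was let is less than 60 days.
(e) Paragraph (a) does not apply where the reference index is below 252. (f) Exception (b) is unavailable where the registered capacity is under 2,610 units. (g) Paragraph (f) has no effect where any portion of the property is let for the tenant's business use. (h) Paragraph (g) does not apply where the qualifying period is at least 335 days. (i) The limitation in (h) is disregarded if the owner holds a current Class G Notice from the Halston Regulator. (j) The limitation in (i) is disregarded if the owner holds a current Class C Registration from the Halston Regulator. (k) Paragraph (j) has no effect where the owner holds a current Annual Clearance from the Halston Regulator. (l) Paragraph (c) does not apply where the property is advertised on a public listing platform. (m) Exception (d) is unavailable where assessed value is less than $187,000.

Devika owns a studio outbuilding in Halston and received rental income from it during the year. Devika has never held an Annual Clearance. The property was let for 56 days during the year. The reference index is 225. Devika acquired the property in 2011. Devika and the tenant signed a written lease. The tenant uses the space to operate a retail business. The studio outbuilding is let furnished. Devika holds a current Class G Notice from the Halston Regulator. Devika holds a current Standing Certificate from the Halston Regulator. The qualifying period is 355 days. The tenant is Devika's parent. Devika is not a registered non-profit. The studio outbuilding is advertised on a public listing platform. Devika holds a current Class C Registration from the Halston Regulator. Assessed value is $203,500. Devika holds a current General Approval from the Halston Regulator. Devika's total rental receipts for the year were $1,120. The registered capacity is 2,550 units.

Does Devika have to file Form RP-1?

Exception (a) does not apply: Devika is not a registered non-profit.
Exception (b) is satisfied on its face — a current General Approval is held; total rental receipts for the year are $1,120, less than the $1,200 limit. However, paragraphs (f)–(k) must be considered: (f) operates against (b): the registered capacity is 2,550 units, under the 2,610 units limit. (g) would limit (f) — the space is let for business use — but (h) sets (g) aside: (h) operates against (g): the qualifying period is 355 days, meeting the 335 days threshold. (i) would limit (h) — a current Class G Notice is held — but (j) sets (i) aside: (j) is triggered — a current Class C Registration is held. (k) is not engaged (no current Annual Clearance is held), so (j) stands. (b) is therefore removed.
Exception (c): the tenant is an immediate family member; a current Standing Certificate is held — every condition holds. But: (l) operates against (c): the property is publicly advertised. (c) is therefore removed.
Exception (d) requires that no written lease is in place; but a written lease is in place, so (d) is unavailable.
No exception is made out. Devika falls within the general rule.

Yes — Devika must file Form RP-1.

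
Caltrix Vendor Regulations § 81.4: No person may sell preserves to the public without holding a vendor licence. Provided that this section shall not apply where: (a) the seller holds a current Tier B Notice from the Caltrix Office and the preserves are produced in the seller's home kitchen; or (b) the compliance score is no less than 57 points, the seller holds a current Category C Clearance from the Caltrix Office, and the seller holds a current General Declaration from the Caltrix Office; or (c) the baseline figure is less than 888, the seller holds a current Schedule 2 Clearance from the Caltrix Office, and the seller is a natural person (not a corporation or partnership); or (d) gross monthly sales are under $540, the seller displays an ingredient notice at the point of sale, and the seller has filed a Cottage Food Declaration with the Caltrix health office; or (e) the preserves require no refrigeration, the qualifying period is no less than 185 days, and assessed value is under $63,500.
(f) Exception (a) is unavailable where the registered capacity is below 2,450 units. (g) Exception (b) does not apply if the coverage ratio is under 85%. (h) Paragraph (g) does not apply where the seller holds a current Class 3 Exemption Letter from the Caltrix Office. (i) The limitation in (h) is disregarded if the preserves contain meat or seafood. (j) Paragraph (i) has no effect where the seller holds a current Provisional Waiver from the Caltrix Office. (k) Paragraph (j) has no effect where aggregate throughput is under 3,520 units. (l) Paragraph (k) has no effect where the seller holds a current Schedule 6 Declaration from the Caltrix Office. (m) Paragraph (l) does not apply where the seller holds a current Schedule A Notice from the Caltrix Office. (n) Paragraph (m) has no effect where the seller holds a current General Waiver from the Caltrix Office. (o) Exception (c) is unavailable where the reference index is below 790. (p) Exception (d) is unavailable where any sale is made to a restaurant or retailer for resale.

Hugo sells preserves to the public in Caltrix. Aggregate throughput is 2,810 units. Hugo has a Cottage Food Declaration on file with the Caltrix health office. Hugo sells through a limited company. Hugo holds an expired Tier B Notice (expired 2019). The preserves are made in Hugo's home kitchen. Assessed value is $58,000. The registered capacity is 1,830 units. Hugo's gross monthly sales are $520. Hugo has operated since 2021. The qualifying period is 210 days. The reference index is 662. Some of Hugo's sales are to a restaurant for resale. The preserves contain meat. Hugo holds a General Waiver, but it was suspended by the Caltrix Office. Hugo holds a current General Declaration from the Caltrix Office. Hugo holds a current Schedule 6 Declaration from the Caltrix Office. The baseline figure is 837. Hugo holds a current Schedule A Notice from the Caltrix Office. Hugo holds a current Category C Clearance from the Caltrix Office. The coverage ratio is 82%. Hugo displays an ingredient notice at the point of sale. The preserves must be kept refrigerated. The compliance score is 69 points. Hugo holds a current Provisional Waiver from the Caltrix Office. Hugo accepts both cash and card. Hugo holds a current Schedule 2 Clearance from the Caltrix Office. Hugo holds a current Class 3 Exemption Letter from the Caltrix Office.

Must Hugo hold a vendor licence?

Yes — Hugo must hold a vendor licence.

Exception (a) does not apply: there is no Tier B Notice in force.
Exception (b)'s conditions are all satisfied: the compliance score is 69 points, meeting the 57 points threshold; a current Category C Clearance is held; a current General Declaration is held. However, paragraphs (g)–(n) must be considered: (g) operates against (b): the coverage ratio is 82%, under the 85% limit. (h) is triggered (a current Class 3 Exemption Letter is held), but is set aside by (i): (i) operates against (h): the preserves contain meat. (j) is triggered (a current Provisional Waiver is held), but is displaced by (k): (k) operates — aggregate throughput is 2,810 units, under the 3,520 units limit. (l) applies (a current Schedule 6 Declaration is held), but is displaced by (m): (m) is triggered — a current Schedule A Notice is held. (n) is not engaged (there is no General Waiver in force), so (m) stands. (b) is therefore removed.
Exception (c) does not apply: the seller operates through a limited company.
Exception (d): gross monthly sales are $520, under the $540 limit; an ingredient notice is displayed; a Cottage Food Declaration is on file — every condition holds. But: (p) operates — some sales are to a restaurant for resale. So (d) is unavailable.
Exception (e) fails — the preserves require refrigeration.
None of the exceptions is available; § 81.4 applies in full.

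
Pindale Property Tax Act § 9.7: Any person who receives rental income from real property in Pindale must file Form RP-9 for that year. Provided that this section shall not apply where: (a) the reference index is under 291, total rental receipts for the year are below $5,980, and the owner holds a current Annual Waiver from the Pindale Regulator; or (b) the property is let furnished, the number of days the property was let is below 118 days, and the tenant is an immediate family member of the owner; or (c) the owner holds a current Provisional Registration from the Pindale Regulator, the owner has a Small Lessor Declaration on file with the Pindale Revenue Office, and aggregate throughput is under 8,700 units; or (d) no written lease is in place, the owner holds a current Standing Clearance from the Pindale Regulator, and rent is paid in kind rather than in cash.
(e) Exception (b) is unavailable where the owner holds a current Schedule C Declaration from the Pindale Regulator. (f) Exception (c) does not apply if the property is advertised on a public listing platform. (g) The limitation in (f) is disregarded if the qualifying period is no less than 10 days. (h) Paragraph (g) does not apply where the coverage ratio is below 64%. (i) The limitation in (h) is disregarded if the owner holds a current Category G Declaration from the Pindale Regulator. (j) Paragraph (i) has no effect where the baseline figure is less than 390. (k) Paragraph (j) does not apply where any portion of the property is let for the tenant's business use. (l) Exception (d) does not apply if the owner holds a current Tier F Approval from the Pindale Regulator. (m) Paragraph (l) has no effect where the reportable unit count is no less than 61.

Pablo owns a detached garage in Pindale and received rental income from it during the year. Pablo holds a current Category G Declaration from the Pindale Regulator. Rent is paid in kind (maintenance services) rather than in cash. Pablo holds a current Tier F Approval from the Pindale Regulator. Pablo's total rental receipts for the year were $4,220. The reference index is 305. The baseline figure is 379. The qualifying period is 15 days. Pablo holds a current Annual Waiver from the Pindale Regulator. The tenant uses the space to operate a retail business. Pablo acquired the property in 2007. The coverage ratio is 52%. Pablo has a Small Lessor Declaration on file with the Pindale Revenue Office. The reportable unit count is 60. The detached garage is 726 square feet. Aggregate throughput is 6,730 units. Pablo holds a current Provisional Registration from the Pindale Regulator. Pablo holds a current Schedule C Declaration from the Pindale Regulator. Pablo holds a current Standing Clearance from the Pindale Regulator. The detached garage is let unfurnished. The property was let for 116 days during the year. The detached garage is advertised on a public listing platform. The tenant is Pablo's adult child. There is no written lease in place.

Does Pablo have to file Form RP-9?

No — exception (c) applies; Pablo is not required to file Form RP-9.

Exception (a) requires that the reference index is under 291; but the reference index is 305, not under 291, so (a) is unavailable.
Exception (b) requires that the property is let furnished; but the property is let unfurnished, so (b) is unavailable.
Exception (c) is satisfied on its face — a current Provisional Registration is held; a Small Lessor Declaration is on file; aggregate throughput is 6,730 units, under the 8,700 units limit. Considering the limiting provisions: (f) would limit (c) — the property is publicly advertised — but (g) sets (f) aside: (g) operates against (f): the qualifying period is 15 days, meeting the 10 days threshold. (h) is engaged (the coverage ratio is 52%, below the 64% limit), but yields to (i): (i) applies — a current Category G Declaration is held. (j) would limit (i) — the baseline figure is 379, less than the 390 limit — but (k) sets (j) aside: (k) is engaged — the space is let for business use. Exception (c) stands.
Exception (d) is satisfied on its face — there is no written lease; a current Standing Clearance is held; rent is paid in kind. But applying paragraphs (l)–(m): (l) operates against (d): a current Tier F Approval is held. (m), which would lift (l), is not engaged — the reportable unit count is 60, short of 61. Exception (d) does not apply.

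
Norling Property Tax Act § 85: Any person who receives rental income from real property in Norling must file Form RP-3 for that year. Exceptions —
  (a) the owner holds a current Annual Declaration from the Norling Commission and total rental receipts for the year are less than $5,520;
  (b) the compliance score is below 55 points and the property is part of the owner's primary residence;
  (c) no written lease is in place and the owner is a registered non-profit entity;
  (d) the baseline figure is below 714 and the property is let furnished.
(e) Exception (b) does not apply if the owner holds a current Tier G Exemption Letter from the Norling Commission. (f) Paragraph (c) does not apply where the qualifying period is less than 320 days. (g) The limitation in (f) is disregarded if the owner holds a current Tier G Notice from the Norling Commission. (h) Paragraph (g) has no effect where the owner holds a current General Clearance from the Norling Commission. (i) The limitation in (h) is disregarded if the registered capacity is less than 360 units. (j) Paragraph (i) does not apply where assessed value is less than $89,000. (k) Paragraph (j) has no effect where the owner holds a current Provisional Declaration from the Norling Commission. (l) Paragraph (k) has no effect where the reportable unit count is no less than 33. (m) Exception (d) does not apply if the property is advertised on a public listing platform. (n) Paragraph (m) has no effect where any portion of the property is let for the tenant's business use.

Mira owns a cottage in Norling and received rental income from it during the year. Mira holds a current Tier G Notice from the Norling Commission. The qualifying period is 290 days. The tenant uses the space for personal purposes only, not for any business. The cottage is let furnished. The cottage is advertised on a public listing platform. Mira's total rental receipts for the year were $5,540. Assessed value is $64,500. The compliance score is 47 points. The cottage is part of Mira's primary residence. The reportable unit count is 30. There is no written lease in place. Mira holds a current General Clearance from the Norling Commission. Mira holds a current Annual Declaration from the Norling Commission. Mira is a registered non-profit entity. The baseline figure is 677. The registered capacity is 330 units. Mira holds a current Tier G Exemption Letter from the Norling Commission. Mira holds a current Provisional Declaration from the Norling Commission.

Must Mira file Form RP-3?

No — exception (c) applies; Mira is not required to file Form RP-3.

Exception (a) fails — total rental receipts for the year are $5,540, not less than $5,520.
Exception (b)'s conditions are all satisfied: the compliance score is 47 points, below the 55 points limit; the cottage is part of the primary residence. But applying paragraph (e): (e) operates against (b): a current Tier G Exemption Letter is held. (b) is therefore removed.
All of (c)'s requirements are met (there is no written lease; Mira is a registered non-profit). Under paragraphs (f)–(l): (f) would limit (c) — the qualifying period is 290 days, less than the 320 days limit — but (g) sets (f) aside: (g) is engaged — a current Tier G Notice is held. (h) would limit (g) — a current General Clearance is held — but (i) sets (h) aside: (i) operates against (h): the registered capacity is 330 units, less than the 360 units limit. (j) would limit (i) — assessed value is $64,500, less than the $89,000 limit — but (k) sets (j) aside: (k) operates — a current Provisional Declaration is held. (l) is not engaged (the reportable unit count is 30, short of 33), so (k) stands. So (c) applies.
Exception (d): the baseline figure is 677, below the 714 limit; the property is let furnished — every condition holds. However, paragraphs (m)–(n) must be considered: (m) operates — the property is publicly advertised. (n), which would lift (m), is not engaged — the space is used for personal purposes only. So (d) is unavailable.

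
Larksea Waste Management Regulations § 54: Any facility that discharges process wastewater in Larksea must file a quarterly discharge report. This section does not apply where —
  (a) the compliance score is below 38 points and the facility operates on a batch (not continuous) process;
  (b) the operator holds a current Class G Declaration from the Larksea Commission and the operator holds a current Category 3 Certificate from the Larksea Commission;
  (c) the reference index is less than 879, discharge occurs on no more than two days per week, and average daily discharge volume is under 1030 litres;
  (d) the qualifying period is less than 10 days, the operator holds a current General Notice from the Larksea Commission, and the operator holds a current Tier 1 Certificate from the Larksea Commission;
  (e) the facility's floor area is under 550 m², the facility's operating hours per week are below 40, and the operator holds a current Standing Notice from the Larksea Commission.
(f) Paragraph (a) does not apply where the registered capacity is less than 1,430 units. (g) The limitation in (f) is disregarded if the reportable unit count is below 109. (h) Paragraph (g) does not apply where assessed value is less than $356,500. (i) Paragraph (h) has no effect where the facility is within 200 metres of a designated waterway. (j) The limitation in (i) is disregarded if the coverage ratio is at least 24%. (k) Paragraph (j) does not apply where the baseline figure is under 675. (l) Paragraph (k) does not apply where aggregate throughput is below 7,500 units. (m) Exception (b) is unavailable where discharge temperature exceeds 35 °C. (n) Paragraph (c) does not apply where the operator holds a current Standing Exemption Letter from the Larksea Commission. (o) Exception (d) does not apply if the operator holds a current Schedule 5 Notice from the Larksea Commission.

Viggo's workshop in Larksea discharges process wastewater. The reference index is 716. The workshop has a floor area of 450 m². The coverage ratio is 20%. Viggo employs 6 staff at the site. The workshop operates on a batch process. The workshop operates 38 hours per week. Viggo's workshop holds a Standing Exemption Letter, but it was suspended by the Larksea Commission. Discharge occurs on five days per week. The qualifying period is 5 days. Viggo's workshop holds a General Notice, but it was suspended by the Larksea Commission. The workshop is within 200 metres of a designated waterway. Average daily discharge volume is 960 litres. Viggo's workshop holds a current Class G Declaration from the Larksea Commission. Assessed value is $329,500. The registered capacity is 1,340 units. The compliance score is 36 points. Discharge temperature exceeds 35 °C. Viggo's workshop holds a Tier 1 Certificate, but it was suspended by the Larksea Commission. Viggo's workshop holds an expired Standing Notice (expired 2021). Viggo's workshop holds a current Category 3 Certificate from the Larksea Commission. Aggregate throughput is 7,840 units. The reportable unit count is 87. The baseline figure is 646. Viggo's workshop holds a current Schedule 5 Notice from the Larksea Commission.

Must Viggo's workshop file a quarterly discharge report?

Exception (a)'s conditions are all satisfied: the compliance score is 36 points, below the 38 points limit; the facility operates on a batch process. Under paragraphs (f)–(l): (f) is engaged (the registered capacity is 1,340 units, less than the 1,430 units limit), but is overridden by (g): (g) operates against (f): the reportable unit count is 87, below the 109 limit. (h) applies (assessed value is $329,500, less than the $356,500 limit), but is itself disapplied by (i): (i) operates against (h): the workshop is within 200 m of a designated waterway. (j) is inapplicable (the coverage ratio is 20%, short of 24%), so (i) stands. Exception (a) stands.
Exception (b) is satisfied on its face — a current Class G Declaration is held; a current Category 3 Certificate is held. Turning to paragraph (m): (m) operates — discharge temperature exceeds 35 °C. Exception (b) does not apply.
Exception (c) requires that discharge occurs on no more than two days per week; but discharge occurs on five days per week, so (c) is unavailable.
Exception (d) does not apply: there is no General Notice in force.
Exception (e) does not apply: there is no Standing Notice in force.

No — exception (a) applies; Viggo's workshop is not required to file a quarterly discharge report.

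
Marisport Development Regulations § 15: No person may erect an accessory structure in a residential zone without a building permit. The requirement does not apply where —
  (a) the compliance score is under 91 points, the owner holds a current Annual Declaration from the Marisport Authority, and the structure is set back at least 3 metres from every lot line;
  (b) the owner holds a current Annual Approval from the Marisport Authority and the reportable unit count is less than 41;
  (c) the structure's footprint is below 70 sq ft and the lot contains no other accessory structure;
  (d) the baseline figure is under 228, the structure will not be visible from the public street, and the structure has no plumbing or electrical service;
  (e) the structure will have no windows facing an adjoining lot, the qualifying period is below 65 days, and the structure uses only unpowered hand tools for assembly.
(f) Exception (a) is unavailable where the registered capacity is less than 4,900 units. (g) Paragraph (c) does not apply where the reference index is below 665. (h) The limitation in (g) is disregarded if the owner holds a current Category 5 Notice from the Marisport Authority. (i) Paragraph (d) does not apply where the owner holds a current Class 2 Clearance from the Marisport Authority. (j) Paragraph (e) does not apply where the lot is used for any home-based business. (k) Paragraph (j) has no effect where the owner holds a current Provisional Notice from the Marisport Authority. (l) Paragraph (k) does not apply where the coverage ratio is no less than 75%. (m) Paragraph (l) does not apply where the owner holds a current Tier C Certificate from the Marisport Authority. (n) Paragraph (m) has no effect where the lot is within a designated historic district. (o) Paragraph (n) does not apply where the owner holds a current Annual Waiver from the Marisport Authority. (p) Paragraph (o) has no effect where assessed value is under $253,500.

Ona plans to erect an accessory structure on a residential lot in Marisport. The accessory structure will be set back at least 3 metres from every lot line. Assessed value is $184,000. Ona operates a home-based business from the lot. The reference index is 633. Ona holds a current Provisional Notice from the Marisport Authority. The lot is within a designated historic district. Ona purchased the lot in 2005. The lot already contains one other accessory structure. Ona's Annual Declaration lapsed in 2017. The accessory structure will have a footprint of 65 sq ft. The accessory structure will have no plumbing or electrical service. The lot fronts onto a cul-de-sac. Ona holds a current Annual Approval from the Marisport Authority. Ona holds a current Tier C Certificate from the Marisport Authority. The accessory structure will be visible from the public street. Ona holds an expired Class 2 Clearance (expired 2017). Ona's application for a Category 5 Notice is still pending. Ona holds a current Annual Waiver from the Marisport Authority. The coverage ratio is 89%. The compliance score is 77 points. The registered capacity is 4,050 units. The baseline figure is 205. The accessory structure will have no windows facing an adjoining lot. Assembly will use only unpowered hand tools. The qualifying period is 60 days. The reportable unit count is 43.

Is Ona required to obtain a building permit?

Yes — Ona must obtain a building permit.

Exception (a) does not apply: the Annual Declaration is not current.
Exception (b) fails — the reportable unit count is 43, not less than 41.
Exception (c) does not apply: the lot already has another accessory structure.
Exception (d) fails — the structure will be visible from the street.
Exception (e)'s conditions are all satisfied: no windows face an adjoining lot; the qualifying period is 60 days, below the 65 days limit; assembly uses only hand tools. However, paragraphs (j)–(p) must be considered: (j) is triggered — a home-based business operates on the lot. (k) would limit (j) — a current Provisional Notice is held — but (l) sets (k) aside: (l) operates against (k): the coverage ratio is 89%, meeting the 75% threshold. (m) applies (a current Tier C Certificate is held), but is displaced by (n): (n) is triggered — the lot is in a historic district. (o) operates (a current Annual Waiver is held), but is overridden by (p): (p) operates against (o): assessed value is $184,000, under the $253,500 limit. Exception (e) does not apply.
Every exception is unavailable, so the rule governs.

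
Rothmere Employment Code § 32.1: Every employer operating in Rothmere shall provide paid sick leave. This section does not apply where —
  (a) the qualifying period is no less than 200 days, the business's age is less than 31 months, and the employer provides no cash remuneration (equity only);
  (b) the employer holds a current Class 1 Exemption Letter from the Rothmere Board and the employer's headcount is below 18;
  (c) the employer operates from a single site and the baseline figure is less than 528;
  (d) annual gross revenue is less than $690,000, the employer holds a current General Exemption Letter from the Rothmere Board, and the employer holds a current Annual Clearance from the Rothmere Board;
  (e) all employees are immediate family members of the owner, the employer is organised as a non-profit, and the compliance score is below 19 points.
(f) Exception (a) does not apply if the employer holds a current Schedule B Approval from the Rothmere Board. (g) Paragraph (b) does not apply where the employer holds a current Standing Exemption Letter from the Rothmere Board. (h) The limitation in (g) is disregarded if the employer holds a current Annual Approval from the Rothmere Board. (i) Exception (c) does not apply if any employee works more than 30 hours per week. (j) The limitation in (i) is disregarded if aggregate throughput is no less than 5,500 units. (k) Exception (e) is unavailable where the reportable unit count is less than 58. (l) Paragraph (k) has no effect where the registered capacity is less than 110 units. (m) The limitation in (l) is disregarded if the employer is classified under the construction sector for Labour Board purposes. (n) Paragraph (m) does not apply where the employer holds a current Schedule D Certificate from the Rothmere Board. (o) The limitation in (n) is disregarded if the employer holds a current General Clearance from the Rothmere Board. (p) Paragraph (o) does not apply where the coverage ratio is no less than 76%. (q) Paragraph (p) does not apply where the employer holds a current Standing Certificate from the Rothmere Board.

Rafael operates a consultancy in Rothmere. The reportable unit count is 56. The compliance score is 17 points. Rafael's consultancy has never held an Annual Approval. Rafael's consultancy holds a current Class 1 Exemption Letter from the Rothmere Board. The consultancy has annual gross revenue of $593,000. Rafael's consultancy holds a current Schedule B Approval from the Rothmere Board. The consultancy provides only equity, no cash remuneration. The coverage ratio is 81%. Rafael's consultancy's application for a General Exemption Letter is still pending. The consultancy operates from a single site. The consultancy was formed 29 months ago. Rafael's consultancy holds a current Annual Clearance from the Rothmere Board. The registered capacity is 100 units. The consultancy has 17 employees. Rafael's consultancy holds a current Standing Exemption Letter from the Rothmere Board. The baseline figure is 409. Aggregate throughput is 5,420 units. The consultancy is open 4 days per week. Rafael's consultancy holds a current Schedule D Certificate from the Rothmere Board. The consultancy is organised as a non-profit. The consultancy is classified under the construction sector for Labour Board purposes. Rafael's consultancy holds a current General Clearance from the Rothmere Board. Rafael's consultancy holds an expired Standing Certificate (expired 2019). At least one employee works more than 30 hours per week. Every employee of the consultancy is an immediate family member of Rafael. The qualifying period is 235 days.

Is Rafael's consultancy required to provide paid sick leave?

No — exception (e) applies; Rafael's consultancy is not required to provide paid sick leave.

All of (a)'s requirements are met (the qualifying period is 235 days, meeting the 200 days threshold; the business's age is 29 months, less than the 31 months limit; remuneration is equity-only). But applying paragraph (f): (f) operates — a current Schedule B Approval is held. So (a) is unavailable.
Exception (b) is satisfied on its face — a current Class 1 Exemption Letter is held; the employer's headcount is 17, below the 18 limit. Turning to paragraphs (g)–(h): (g) operates against (b): a current Standing Exemption Letter is held. (h), which would lift (g), is inapplicable — the Annual Approval is not current. So (b) is unavailable.
Exception (c): the employer operates from a single site; the baseline figure is 409, less than the 528 limit — every condition holds. But: (i) operates against (c): at least one employee exceeds 30 hours/week. (j), which would lift (i), is not triggered — aggregate throughput is 5,420 units, short of 5,500 units. Exception (c) does not apply.
Exception (d) does not apply: no current General Exemption Letter is held.
Exception (e) is satisfied on its face — every employee is an immediate family member; the employer is a non-profit; the compliance score is 17 points, below the 19 points limit. Under paragraphs (k)–(q): (k) would limit (e) — the reportable unit count is 56, less than the 58 limit — but (l) sets (k) aside: (l) operates against (k): the registered capacity is 100 units, less than the 110 units limit. (m) would limit (l) — the consultancy is classified under the construction sector — but (n) sets (m) aside: (n) operates against (m): a current Schedule D Certificate is held. (o) applies (a current General Clearance is held), but is overridden by (p): (p) is engaged — the coverage ratio is 81%, meeting the 76% threshold. (q), which would lift (p), is inapplicable — the Standing Certificate is not current. Exception (e) stands.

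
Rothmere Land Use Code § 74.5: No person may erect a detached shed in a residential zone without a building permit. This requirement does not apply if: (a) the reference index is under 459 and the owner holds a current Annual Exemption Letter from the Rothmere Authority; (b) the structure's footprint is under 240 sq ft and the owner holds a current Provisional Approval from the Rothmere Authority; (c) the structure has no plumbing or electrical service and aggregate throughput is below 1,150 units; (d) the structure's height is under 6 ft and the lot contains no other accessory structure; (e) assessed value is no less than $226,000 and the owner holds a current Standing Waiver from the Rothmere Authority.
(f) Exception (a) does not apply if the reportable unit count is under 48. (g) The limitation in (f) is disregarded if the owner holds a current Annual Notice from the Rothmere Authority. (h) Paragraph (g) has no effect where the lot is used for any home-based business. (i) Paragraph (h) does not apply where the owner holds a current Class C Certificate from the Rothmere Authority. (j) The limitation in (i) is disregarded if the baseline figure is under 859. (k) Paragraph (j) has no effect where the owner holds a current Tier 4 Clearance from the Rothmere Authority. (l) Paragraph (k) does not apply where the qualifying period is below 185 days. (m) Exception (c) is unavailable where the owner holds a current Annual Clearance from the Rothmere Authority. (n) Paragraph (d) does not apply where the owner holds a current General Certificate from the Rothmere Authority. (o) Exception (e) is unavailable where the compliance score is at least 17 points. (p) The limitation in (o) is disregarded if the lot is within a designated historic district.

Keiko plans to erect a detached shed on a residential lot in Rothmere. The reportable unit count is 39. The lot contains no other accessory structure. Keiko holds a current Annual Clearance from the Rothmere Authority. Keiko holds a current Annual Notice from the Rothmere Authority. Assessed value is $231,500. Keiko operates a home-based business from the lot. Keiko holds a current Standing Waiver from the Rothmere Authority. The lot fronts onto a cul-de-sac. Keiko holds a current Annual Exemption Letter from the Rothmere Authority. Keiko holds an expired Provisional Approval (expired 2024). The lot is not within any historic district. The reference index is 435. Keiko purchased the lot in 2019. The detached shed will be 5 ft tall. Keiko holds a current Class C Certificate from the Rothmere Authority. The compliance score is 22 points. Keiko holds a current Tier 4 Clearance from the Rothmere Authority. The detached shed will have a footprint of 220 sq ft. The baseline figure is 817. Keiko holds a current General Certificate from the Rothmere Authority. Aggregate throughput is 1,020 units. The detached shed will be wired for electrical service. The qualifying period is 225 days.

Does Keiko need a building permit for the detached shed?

No — exception (a) applies; Keiko does not need a building permit.

Exception (a) is satisfied on its face — the reference index is 435, under the 459 limit; a current Annual Exemption Letter is held. As to paragraphs (f)–(l): (f) would limit (a) — the reportable unit count is 39, under the 48 limit — but (g) sets (f) aside: (g) is engaged — a current Annual Notice is held. (h) is triggered (a home-based business operates on the lot), but yields to (i): (i) is engaged — a current Class C Certificate is held. (j) operates (the baseline figure is 817, under the 859 limit), but is overridden by (k): (k) is engaged — a current Tier 4 Clearance is held. (l), which would lift (k), is inapplicable — the qualifying period is 225 days, not below 185 days. So (a) applies.
Exception (b) requires that the owner holds a current Provisional Approval from the Rothmere Authority; but there is no Provisional Approval in force, so (b) is unavailable.
Exception (c) requires that the structure has no plumbing or electrical service; but electrical service is planned, so (c) is unavailable.
Exception (d) is satisfied on its face — the structure's height is 5 ft, under the 6 ft limit; the lot has no other accessory structure. Turning to paragraph (n): (n) operates against (d): a current General Certificate is held. So (d) is unavailable.
Exception (e)'s conditions are all satisfied: assessed value is $231,500, meeting the $226,000 threshold; a current Standing Waiver is held. But applying paragraphs (o)–(p): (o) operates — the compliance score is 22 points, meeting the 17 points threshold. (p), which would lift (o), is not engaged — the lot is not in a historic district. So (e) is unavailable.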